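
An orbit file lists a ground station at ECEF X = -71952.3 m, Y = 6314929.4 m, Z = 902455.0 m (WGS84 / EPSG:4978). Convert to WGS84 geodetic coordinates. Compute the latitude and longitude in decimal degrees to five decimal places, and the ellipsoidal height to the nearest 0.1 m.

lat 8.18650°, lon 90.65280°, h 1786.4 m

λ = atan2(Y, X) = 90.65279981°; p = √(X²+Y²) = 6315339.3 m.
Bowring's method on WGS84 (a = 6378137 m, b = 6356752.314 m) gives φ = 8.18649953°, h = 1786.413 m.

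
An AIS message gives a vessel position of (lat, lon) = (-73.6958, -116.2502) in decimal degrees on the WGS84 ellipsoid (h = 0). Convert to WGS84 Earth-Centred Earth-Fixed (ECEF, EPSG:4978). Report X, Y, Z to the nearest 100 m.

WGS84: a = 6378137 m, e² = 0.006694380; N(φ) = a/√(1−e²sin²φ) = 6397894.692 m.
X = (N+h)·cosφ·cosλ = -794411.919 m; Y = (N+h)·cosφ·sinλ = -1610893.840 m; Z = (N(1−e²)+h)·sinφ = -6099494.017 m.

X -794400 m, Y -1610900 m, Z -6099500 m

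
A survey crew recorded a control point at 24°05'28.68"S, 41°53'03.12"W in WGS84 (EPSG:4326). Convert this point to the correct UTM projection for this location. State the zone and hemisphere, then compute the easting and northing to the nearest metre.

Zone 24S: E 206769 m, N 7332651 m

Longitude -41.8842° lies in the 6° band [-42°, -36°), giving zone 24; latitude is south of the equator, so 24S.
Zone 24 central meridian λ₀ = 6×24 − 183 = -39°; Δλ = -2.8842°.
Transverse Mercator on WGS84 with k₀ = 0.9996 gives E = 206769.109 m, N = 7332650.865 m.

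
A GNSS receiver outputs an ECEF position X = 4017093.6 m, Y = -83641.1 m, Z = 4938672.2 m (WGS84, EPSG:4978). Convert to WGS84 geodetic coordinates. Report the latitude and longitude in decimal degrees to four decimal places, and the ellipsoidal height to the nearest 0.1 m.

λ = atan2(Y, X) = -1.19280011°; p = √(X²+Y²) = 4017964.3 m.
Bowring's method on WGS84 (a = 6378137 m, b = 6356752.314 m) gives φ = 51.05739966°, h = 1429.010 m.

lat 51.0574°, lon -1.1928°, h 1429.0 m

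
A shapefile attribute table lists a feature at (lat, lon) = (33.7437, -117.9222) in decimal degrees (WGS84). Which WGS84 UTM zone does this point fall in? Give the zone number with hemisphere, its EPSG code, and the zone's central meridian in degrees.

Zone 11N (EPSG:32611), central meridian -117°

UTM zone = ⌊(λ + 180)/6⌋ + 1; -117.9222° ∈ [-120°, -114°) → zone 11.
Hemisphere: N (φ ≥ 0).
Central meridian λ₀ = 6×11 − 183 = -117°.
EPSG code: 32611.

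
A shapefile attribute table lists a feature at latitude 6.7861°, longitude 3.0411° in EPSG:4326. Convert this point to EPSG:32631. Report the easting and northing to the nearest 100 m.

E 504500 m, N 750100 m

Zone 31 central meridian λ₀ = 6×31 − 183 = 3°; Δλ = +0.0411°.
Transverse Mercator on WGS84 with k₀ = 0.9996 gives E = 504541.573 m, N = 750103.261 m.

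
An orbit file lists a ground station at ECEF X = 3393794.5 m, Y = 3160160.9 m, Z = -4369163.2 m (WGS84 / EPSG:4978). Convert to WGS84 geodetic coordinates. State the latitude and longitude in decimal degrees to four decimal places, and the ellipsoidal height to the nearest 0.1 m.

λ = atan2(Y, X) = 42.95840031°; p = √(X²+Y²) = 4637289.9 m.
Bowring's method on WGS84 (a = 6378137 m, b = 6356752.314 m) gives φ = -43.48680034°, h = 3291.723 m.

lat -43.4868°, lon 42.9584°, h 3291.7 m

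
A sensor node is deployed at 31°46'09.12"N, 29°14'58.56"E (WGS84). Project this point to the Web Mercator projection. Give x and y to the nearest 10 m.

Web Mercator is spherical with R = a = 6378137 m.
x = R·λ = 6378137 × 0.510501825 = 3256050.578 m.
y = R·ln tan(π/4 + φ/2) = 6378137 × 0.585288859 = 3733052.524 m.

x 3256050 m, y 3733050 m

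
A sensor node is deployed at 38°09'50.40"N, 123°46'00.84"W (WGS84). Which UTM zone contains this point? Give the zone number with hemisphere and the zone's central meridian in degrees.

Zone 10N, central meridian -123°

UTM zone = ⌊(λ + 180)/6⌋ + 1; -123.7669° ∈ [-126°, -120°) → zone 10.
Hemisphere: N (φ ≥ 0).
Central meridian λ₀ = 6×10 − 183 = -123°.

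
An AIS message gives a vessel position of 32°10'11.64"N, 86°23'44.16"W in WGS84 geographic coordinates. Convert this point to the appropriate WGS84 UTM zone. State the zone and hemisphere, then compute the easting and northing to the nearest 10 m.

Longitude -86.3956° lies in the 6° band [-90°, -84°), giving zone 16; latitude is north of the equator, so 16N.
Zone 16 central meridian λ₀ = 6×16 − 183 = -87°; Δλ = +0.6044°.
Transverse Mercator on WGS84 with k₀ = 0.9996 gives E = 556983.749 m, N = 3559428.107 m.

Zone 16N: E 556980 m, N 3559430 m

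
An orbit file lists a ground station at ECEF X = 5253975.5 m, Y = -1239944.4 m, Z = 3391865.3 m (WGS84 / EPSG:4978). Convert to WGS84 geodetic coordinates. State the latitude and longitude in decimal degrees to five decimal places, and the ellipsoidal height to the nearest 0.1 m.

λ = atan2(Y, X) = -13.27890016°; p = √(X²+Y²) = 5398307.2 m.
Bowring's method on WGS84 (a = 6378137 m, b = 6356752.314 m) gives φ = 32.31550010°, h = 3396.169 m.

lat 32.31550°, lon -13.27890°, h 3396.2 m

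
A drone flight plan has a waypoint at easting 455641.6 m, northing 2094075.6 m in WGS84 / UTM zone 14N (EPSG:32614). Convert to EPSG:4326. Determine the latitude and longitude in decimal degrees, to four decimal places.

Zone 14N: λ₀ = -99°, k₀ = 0.9996, false easting 500000 m.
Meridian distance M = (N − FN)/k₀ = 2094913.6 m.
Inverse transverse Mercator on WGS84 gives φ = 18.93850031°, λ = -99.42130036°.

lat 18.9385°, lon -99.4213°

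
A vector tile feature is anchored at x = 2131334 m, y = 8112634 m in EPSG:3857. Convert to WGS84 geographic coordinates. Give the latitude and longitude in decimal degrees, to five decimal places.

R = 6378137 m. λ = x/R = 19.14609908°.
φ = 2·arctan(exp(y/R)) − 90° = 2·arctan(3.56778) − 90° = 58.68510015°.

lat 58.68510°, lon 19.14610°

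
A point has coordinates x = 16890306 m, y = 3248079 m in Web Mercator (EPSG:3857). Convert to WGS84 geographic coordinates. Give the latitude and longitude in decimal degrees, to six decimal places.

R = 6378137 m. λ = x/R = 151.72820033°.
φ = 2·arctan(exp(y/R)) − 90° = 2·arctan(1.66405) − 90° = 27.99290261°.

lat 27.992903°, lon 151.728200°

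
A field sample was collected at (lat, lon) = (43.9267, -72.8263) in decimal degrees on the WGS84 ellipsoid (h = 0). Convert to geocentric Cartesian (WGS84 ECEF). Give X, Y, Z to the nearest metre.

WGS84: a = 6378137 m, e² = 0.006694380; N(φ) = a/√(1−e²sin²φ) = 6388436.486 m.
X = (N+h)·cosφ·cosλ = 1358573.541 m; Y = (N+h)·cosφ·sinλ = -4395984.232 m; Z = (N(1−e²)+h)·sinφ = 4402229.350 m.

X 1358574 m, Y -4395984 m, Z 4402229 m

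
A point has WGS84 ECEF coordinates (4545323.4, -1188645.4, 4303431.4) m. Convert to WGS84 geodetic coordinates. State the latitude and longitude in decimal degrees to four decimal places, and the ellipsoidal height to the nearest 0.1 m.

λ = atan2(Y, X) = -14.65519974°; p = √(X²+Y²) = 4698174.4 m.
Bowring's method on WGS84 (a = 6378137 m, b = 6356752.314 m) gives φ = 42.68069986°, h = 2859.826 m.

lat 42.6807°, lon -14.6552°, h 2859.8 m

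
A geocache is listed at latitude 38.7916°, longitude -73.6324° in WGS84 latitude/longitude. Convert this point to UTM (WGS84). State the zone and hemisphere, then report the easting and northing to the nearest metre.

Longitude -73.6324° lies in the 6° band [-78°, -72°), giving zone 18; latitude is north of the equator, so 18N.
Zone 18 central meridian λ₀ = 6×18 − 183 = -75°; Δλ = +1.3676°.
Transverse Mercator on WGS84 with k₀ = 0.9996 gives E = 618771.936 m, N = 4294538.763 m.

Zone 18N: E 618772 m, N 4294539 m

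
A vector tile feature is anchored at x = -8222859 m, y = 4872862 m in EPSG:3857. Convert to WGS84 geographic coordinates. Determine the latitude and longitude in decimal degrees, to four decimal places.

R = 6378137 m. λ = x/R = -73.86719919°.
φ = 2·arctan(exp(y/R)) − 90° = 2·arctan(2.14683) − 90° = 40.04760141°.

lat 40.0476°, lon -73.8672°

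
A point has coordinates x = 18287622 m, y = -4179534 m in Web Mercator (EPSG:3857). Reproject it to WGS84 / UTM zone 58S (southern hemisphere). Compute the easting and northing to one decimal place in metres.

Web Mercator inverse (R = 6378137 m) → φ = -35.11510150°, λ = 164.28050353°.
UTM 58S forward: E = 434436.239 m, N = 6113955.692 m.

E 434436.2 m, N 6113955.7 m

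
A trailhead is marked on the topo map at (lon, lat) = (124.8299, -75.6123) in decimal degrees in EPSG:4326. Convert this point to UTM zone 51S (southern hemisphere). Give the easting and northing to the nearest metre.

Zone 51 central meridian λ₀ = 6×51 − 183 = 123°; Δλ = +1.8299°.
Transverse Mercator on WGS84 with k₀ = 0.9996 gives E = 550748.494 m, N = 1607289.712 m.

E 550748 m, N 1607290 m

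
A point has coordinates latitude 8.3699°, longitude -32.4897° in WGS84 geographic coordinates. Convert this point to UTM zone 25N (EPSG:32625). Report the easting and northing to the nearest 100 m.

E 556200 m, N 925200 m

Zone 25 central meridian λ₀ = 6×25 − 183 = -33°; Δλ = +0.5103°.
Transverse Mercator on WGS84 with k₀ = 0.9996 gives E = 556183.509 m, N = 925227.660 m.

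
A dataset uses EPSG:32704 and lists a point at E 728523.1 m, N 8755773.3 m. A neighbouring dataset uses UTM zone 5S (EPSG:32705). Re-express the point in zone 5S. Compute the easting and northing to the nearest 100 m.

E 73300 m, N 8753700 m

UTM 4S → geographic: φ = -11.24810001°, λ = -156.90680035°.
UTM 5S (λ₀ = -153°) forward: E = 73259.341 m, N = 8753746.646 m.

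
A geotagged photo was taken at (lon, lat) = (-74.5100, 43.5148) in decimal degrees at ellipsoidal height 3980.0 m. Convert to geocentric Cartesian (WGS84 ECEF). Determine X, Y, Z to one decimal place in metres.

X 1238043.0 m, Y -4467266.4 m, Z 4371894.8 m

WGS84: a = 6378137 m, e² = 0.006694380; N(φ) = a/√(1−e²sin²φ) = 6388282.425 m.
X = (N+h)·cosφ·cosλ = 1238042.999 m; Y = (N+h)·cosφ·sinλ = -4467266.368 m; Z = (N(1−e²)+h)·sinφ = 4371894.762 m.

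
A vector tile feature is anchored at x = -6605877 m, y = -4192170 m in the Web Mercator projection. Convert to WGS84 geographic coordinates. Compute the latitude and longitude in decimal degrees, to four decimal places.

lat -35.2079°, lon -59.3416°

R = 6378137 m. λ = x/R = -59.34160274°.
φ = 2·arctan(exp(y/R)) − 90° = 2·arctan(0.51826) − 90° = -35.20790045°.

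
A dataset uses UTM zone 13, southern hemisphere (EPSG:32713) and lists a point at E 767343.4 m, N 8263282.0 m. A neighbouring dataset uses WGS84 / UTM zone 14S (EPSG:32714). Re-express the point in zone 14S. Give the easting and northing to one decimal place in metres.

UTM 13S → geographic: φ = -15.69449987°, λ = -102.50569978°.
UTM 14S (λ₀ = -99°) forward: E = 124153.483 m, N = 8261743.681 m.

E 124153.5 m, N 8261743.7 m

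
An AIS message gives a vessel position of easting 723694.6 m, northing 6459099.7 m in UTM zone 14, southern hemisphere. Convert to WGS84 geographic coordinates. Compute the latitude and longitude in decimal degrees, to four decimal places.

lat -31.9821°, lon -96.6325°

Zone 14S: λ₀ = -99°, k₀ = 0.9996, false easting 500000 m, false northing 10000000 m.
Meridian distance M = (N − FN)/k₀ = -3542317.2 m.
Inverse transverse Mercator on WGS84 gives φ = -31.98209975°, λ = -96.63250017°.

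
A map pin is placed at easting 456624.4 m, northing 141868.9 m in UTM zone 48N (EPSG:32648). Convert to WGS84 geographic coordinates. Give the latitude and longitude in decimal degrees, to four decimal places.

lat 1.2835°, lon 104.6101°

Zone 48N: λ₀ = 105°, k₀ = 0.9996, false easting 500000 m.
Meridian distance M = (N − FN)/k₀ = 141925.7 m.
Inverse transverse Mercator on WGS84 gives φ = 1.28350038°, λ = 104.61010029°.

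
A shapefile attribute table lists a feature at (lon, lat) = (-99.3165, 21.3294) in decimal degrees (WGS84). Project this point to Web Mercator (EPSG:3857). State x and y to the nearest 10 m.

Web Mercator is spherical with R = a = 6378137 m.
x = R·λ = 6378137 × -1.733399927 = -11055862.207 m.
y = R·ln tan(π/4 + φ/2) = 6378137 × 0.381177080 = 2431199.639 m.

x -11055860 m, y 2431200 m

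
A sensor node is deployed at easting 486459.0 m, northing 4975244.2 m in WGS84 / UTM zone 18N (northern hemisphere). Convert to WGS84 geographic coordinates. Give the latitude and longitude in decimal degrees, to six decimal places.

lat 44.930500°, lon -75.171599°

Zone 18N: λ₀ = -75°, k₀ = 0.9996, false easting 500000 m.
Meridian distance M = (N − FN)/k₀ = 4977235.1 m.
Inverse transverse Mercator on WGS84 gives φ = 44.93050001°, λ = -75.17159943°.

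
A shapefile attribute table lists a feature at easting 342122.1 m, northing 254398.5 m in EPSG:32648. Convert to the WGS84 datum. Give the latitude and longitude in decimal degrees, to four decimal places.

Zone 48N: λ₀ = 105°, k₀ = 0.9996, false easting 500000 m.
Meridian distance M = (N − FN)/k₀ = 254500.3 m.
Inverse transverse Mercator on WGS84 gives φ = 2.30089999°, λ = 103.58019985°.

lat 2.3009°, lon 103.5802°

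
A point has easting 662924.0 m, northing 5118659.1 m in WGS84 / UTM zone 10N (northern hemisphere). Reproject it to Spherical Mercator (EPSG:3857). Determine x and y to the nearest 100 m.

x -13457200 m, y 5812800 m

Unproject from UTM 10N (λ₀ = -123°) → φ = 46.20199975°, λ = -120.88819982°.
Web Mercator (R = 6378137 m): x = -13457212.847 m, y = 5812779.123 m.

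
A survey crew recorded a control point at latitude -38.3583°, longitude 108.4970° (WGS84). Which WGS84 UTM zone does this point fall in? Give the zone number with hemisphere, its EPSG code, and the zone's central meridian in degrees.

Zone 49S (EPSG:32749), central meridian 111°

UTM zone = ⌊(λ + 180)/6⌋ + 1; 108.4970° ∈ [108°, 114°) → zone 49.
Hemisphere: S (φ < 0).
Central meridian λ₀ = 6×49 − 183 = 111°.
EPSG code: 32749.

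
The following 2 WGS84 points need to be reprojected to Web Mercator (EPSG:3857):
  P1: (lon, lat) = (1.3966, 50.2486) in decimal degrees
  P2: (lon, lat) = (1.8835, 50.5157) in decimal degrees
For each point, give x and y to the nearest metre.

Web Mercator: x = R·λ, y = R·ln tan(π/4+φ/2), R = 6378137 m.
P1 (50.2486°, 1.3966°) → (155468.801, 6489440.814) m.
P2 (50.5157°, 1.8835°) → (209670.261, 6536069.668) m.

P1: x 155469 m, y 6489441 m; P2: x 209670 m, y 6536070 m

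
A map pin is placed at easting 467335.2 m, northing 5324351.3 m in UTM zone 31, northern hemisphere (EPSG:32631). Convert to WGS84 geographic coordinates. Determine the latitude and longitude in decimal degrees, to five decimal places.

Zone 31N: λ₀ = 3°, k₀ = 0.9996, false easting 500000 m.
Meridian distance M = (N − FN)/k₀ = 5326481.9 m.
Inverse transverse Mercator on WGS84 gives φ = 48.07159989°, λ = 2.56150010°.

lat 48.07160°, lon 2.56150°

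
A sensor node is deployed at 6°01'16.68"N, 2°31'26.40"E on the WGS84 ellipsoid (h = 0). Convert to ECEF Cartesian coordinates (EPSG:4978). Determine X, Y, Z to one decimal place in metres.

X 6337028.5 m, Y 279340.2 m, Z 664600.5 m

WGS84: a = 6378137 m, e² = 0.006694380; N(φ) = a/√(1−e²sin²φ) = 6378371.928 m.
X = (N+h)·cosφ·cosλ = 6337028.486 m; Y = (N+h)·cosφ·sinλ = 279340.196 m; Z = (N(1−e²)+h)·sinφ = 664600.500 m.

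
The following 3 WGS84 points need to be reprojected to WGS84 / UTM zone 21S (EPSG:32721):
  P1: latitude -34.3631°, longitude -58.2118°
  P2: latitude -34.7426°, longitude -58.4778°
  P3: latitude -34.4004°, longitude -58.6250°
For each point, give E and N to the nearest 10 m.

UTM zone 21S: λ₀ = -57°, k₀ = 0.9996.
P1 (-34.3631°, -58.2118°) → (388568.253, 6196917.841) m.
P2 (-34.7426°, -58.4778°) → (364722.080, 6154506.663) m.
P3 (-34.4004°, -58.6250°) → (350635.232, 6192250.148) m.

P1: E 388570 m, N 6196920 m; P2: E 364720 m, N 6154510 m; P3: E 350640 m, N 6192250 m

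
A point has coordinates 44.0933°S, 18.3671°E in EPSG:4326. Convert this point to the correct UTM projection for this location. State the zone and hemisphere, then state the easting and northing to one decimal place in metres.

Longitude 18.3671° lies in the 6° band [18°, 24°), giving zone 34; latitude is south of the equator, so 34S.
Zone 34 central meridian λ₀ = 6×34 − 183 = 21°; Δλ = -2.6329°.
Transverse Mercator on WGS84 with k₀ = 0.9996 gives E = 289238.199 m, N = 5114393.654 m.

Zone 34S: E 289238.2 m, N 5114393.7 m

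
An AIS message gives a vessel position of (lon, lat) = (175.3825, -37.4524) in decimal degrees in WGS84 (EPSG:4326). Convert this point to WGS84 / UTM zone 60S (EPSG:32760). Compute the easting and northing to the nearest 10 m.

E 356930 m, N 5853710 m

Zone 60 central meridian λ₀ = 6×60 − 183 = 177°; Δλ = -1.6175°.
Transverse Mercator on WGS84 with k₀ = 0.9996 gives E = 356933.351 m, N = 5853711.297 m.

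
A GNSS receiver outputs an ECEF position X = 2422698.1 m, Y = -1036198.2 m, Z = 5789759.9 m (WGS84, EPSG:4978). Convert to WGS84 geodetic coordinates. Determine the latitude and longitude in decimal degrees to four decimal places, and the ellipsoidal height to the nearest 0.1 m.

λ = atan2(Y, X) = -23.15660003°; p = √(X²+Y²) = 2634990.1 m.
Bowring's method on WGS84 (a = 6378137 m, b = 6356752.314 m) gives φ = 65.67390008°, h = 764.324 m.

lat 65.6739°, lon -23.1566°, h 764.3 m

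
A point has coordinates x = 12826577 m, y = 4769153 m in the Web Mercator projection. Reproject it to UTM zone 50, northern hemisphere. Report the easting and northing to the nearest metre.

Web Mercator inverse (R = 6378137 m) → φ = 39.33070123°, λ = 115.22310162°.
UTM 50N forward: E = 346849.178 m, N = 4354981.311 m.

E 346849 m, N 4354981 m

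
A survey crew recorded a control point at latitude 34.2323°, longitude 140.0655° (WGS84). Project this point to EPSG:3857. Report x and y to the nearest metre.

x 15592020 m, y 4060037 m

Web Mercator is spherical with R = a = 6378137 m.
x = R·λ = 6378137 × 2.444604143 = 15592020.138 m.
y = R·ln tan(π/4 + φ/2) = 6378137 × 0.636555323 = 4060037.055 m.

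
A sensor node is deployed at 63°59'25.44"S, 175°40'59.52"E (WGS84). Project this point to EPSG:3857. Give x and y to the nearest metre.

x 19556964 m, y -9347327 m

Web Mercator is spherical with R = a = 6378137 m.
x = R·λ = 6378137 × 3.066250280 = 19556964.365 m.
y = R·ln tan(π/4 + φ/2) = 6378137 × -1.465526184 = -9347326.779 m.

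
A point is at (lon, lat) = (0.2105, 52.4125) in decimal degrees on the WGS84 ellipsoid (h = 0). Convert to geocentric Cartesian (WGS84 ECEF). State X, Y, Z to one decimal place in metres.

WGS84: a = 6378137 m, e² = 0.006694380; N(φ) = a/√(1−e²sin²φ) = 6391585.069 m.
X = (N+h)·cosφ·cosλ = 3898663.524 m; Y = (N+h)·cosφ·sinλ = 14323.435 m; Z = (N(1−e²)+h)·sinφ = 5030931.392 m.

X 3898663.5 m, Y 14323.4 m, Z 5030931.4 m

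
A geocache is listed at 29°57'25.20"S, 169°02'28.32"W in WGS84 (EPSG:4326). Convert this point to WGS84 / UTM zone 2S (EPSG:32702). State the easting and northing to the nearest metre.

E 689022 m, N 6684366 m

Zone 2 central meridian λ₀ = 6×2 − 183 = -171°; Δλ = +1.9588°.
Transverse Mercator on WGS84 with k₀ = 0.9996 gives E = 689021.716 m, N = 6684365.538 m.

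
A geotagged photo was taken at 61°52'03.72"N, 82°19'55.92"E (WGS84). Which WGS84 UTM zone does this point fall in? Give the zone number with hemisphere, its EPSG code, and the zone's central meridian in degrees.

Zone 44N (EPSG:32644), central meridian 81°

UTM zone = ⌊(λ + 180)/6⌋ + 1; 82.3322° ∈ [78°, 84°) → zone 44.
Hemisphere: N (φ ≥ 0).
Central meridian λ₀ = 6×44 − 183 = 81°.
EPSG code: 32644.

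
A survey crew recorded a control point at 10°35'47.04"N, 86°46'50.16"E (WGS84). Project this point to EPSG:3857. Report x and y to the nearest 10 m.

Web Mercator is spherical with R = a = 6378137 m.
x = R·λ = 6378137 × 1.514607197 = 9660372.203 m.
y = R·ln tan(π/4 + φ/2) = 6378137 × 0.186005454 = 1186368.270 m.

x 9660370 m, y 1186370 m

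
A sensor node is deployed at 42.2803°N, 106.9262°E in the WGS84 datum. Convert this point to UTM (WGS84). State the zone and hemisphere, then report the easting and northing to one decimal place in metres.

Longitude 106.9262° lies in the 6° band [102°, 108°), giving zone 48; latitude is north of the equator, so 48N.
Zone 48 central meridian λ₀ = 6×48 − 183 = 105°; Δλ = +1.9262°.
Transverse Mercator on WGS84 with k₀ = 0.9996 gives E = 658824.196 m, N = 4682694.807 m.

Zone 48N: E 658824.2 m, N 4682694.8 m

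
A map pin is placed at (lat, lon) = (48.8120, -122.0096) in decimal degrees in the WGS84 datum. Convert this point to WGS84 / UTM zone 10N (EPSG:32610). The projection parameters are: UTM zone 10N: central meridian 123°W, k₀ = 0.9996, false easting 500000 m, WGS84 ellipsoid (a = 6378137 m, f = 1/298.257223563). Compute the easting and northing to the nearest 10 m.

E 572710 m, N 5407030 m

Zone 10 central meridian λ₀ = 6×10 − 183 = -123°; Δλ = +0.9904°.
Transverse Mercator on WGS84 with k₀ = 0.9996 gives E = 572712.130 m, N = 5407030.013 m.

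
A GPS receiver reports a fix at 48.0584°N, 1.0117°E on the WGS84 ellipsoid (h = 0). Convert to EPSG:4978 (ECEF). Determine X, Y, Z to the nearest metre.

X 4270224 m, Y 75409 m, Z 4721219 m

WGS84: a = 6378137 m, e² = 0.006694380; N(φ) = a/√(1−e²sin²φ) = 6389981.751 m.
X = (N+h)·cosφ·cosλ = 4270224.157 m; Y = (N+h)·cosφ·sinλ = 75409.304 m; Z = (N(1−e²)+h)·sinφ = 4721218.902 m.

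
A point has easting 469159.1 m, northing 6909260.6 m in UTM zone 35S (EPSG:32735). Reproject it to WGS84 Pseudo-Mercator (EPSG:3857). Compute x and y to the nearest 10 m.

Unproject from UTM 35S (λ₀ = 27°) → φ = -27.94129969°, λ = 26.68649985°.
Web Mercator (R = 6378137 m): x = 2970727.574 m, y = -3241575.037 m.

x 2970730 m, y -3241580 m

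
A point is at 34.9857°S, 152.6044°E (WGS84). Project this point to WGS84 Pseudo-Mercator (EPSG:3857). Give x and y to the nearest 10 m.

Web Mercator is spherical with R = a = 6378137 m.
x = R·λ = 6378137 × 2.663449233 = 16987844.101 m.
y = R·ln tan(π/4 + φ/2) = 6378137 × -0.652531923 = -4161938.001 m.

x 16987840 m, y -4161940 m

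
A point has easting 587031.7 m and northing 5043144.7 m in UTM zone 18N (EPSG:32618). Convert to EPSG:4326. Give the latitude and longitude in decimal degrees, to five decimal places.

Zone 18N: λ₀ = -75°, k₀ = 0.9996, false easting 500000 m.
Meridian distance M = (N − FN)/k₀ = 5045162.8 m.
Inverse transverse Mercator on WGS84 gives φ = 45.53639991°, λ = -73.88530022°.

lat 45.53640°, lon -73.88530°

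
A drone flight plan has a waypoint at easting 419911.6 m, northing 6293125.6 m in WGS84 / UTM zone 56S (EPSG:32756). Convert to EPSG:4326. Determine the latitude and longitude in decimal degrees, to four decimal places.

lat -33.4984°, lon 152.1378°

Zone 56S: λ₀ = 153°, k₀ = 0.9996, false easting 500000 m, false northing 10000000 m.
Meridian distance M = (N − FN)/k₀ = -3708357.7 m.
Inverse transverse Mercator on WGS84 gives φ = -33.49839977°, λ = 152.13780037°.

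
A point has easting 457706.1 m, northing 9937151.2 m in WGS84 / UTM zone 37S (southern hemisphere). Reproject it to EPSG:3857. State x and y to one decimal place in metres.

x 4299147.6 m, y -63297.3 m

Unproject from UTM 37S (λ₀ = 39°) → φ = -0.56860003°, λ = 38.61989961°.
Web Mercator (R = 6378137 m): x = 4299147.559 m, y = -63297.304 m.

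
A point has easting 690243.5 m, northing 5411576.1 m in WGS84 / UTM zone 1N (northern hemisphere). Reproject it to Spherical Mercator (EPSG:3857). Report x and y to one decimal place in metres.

Unproject from UTM 1N (λ₀ = -177°) → φ = 48.82799988°, λ = -174.40779958°.
Web Mercator (R = 6378137 m): x = -19414987.440 m, y = 6245726.807 m.

x -19414987.4 m, y 6245726.8 m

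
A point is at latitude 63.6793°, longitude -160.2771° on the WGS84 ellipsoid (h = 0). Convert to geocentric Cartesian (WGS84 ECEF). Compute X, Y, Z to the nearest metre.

WGS84: a = 6378137 m, e² = 0.006694380; N(φ) = a/√(1−e²sin²φ) = 6395358.169 m.
X = (N+h)·cosφ·cosλ = -2669317.646 m; Y = (N+h)·cosφ·sinλ = -956957.908 m; Z = (N(1−e²)+h)·sinφ = 5693953.330 m.

X -2669318 m, Y -956958 m, Z 5693953 m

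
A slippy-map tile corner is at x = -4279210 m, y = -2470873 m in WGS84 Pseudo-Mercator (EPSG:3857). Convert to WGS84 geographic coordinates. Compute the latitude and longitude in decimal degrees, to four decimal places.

R = 6378137 m. λ = x/R = -38.44079747°.
φ = 2·arctan(exp(y/R)) − 90° = 2·arctan(0.67882) − 90° = -21.66100358°.

lat -21.6610°, lon -38.4408°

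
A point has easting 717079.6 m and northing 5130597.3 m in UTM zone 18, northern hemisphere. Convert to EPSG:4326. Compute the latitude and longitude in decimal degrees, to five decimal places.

Zone 18N: λ₀ = -75°, k₀ = 0.9996, false easting 500000 m.
Meridian distance M = (N − FN)/k₀ = 5132650.4 m.
Inverse transverse Mercator on WGS84 gives φ = 46.29420025°, λ = -72.18149936°.

lat 46.29420°, lon -72.18150°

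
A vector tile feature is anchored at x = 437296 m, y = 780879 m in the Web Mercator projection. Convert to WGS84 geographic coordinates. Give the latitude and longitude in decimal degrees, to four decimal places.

lat 6.9973°, lon 3.9283°

R = 6378137 m. λ = x/R = 3.92829680°.
φ = 2·arctan(exp(y/R)) − 90° = 2·arctan(1.13024) − 90° = 6.99729648°.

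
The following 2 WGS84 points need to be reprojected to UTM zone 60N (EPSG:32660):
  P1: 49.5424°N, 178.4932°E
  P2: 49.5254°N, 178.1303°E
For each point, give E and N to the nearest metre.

UTM zone 60N: λ₀ = 177°, k₀ = 0.9996.
P1 (49.5424°, 178.4932°) → (608023.639, 5488825.809) m.
P2 (49.5254°, 178.1303°) → (581799.092, 5486478.475) m.

P1: E 608024 m, N 5488826 m; P2: E 581799 m, N 5486478 m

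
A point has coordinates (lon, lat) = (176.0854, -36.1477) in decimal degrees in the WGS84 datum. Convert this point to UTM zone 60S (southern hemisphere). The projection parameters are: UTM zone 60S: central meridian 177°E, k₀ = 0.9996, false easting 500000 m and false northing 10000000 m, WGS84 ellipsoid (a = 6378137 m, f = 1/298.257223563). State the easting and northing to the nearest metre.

Zone 60 central meridian λ₀ = 6×60 − 183 = 177°; Δλ = -0.9146°.
Transverse Mercator on WGS84 with k₀ = 0.9996 gives E = 417722.187 m, N = 5999281.875 m.

E 417722 m, N 5999282 m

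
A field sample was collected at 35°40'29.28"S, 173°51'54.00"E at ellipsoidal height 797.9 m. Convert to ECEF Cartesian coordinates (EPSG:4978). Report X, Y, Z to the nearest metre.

WGS84: a = 6378137 m, e² = 0.006694380; N(φ) = a/√(1−e²sin²φ) = 6385410.237 m.
X = (N+h)·cosφ·cosλ = -5158061.800 m; Y = (N+h)·cosφ·sinλ = 554424.862 m; Z = (N(1−e²)+h)·sinφ = -3699405.297 m.

X -5158062 m, Y 554425 m, Z -3699405 m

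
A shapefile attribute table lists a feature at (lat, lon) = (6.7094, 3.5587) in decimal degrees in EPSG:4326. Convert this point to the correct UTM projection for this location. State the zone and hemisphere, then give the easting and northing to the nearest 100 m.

Zone 31N: E 561700 m, N 741700 m

Longitude 3.5587° lies in the 6° band [0°, 6°), giving zone 31; latitude is north of the equator, so 31N.
Zone 31 central meridian λ₀ = 6×31 − 183 = 3°; Δλ = +0.5587°.
Transverse Mercator on WGS84 with k₀ = 0.9996 gives E = 561747.334 m, N = 741659.413 m.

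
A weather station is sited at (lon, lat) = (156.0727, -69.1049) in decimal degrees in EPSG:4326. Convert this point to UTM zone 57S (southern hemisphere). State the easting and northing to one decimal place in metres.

E 383520.8 m, N 2331160.4 m

Zone 57 central meridian λ₀ = 6×57 − 183 = 159°; Δλ = -2.9273°.
Transverse Mercator on WGS84 with k₀ = 0.9996 gives E = 383520.805 m, N = 2331160.370 m.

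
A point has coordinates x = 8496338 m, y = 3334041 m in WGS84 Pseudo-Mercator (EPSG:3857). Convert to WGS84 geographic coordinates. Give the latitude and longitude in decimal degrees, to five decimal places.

lat 28.67260°, lon 76.32390°

R = 6378137 m. λ = x/R = 76.32390284°.
φ = 2·arctan(exp(y/R)) − 90° = 2·arctan(1.68663) − 90° = 28.67260015°.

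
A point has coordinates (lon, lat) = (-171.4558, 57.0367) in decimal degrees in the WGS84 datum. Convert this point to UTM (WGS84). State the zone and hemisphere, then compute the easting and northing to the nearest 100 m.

Zone 2N: E 472300 m, N 6321600 m

Longitude -171.4558° lies in the 6° band [-174°, -168°), giving zone 2; latitude is north of the equator, so 2N.
Zone 2 central meridian λ₀ = 6×2 − 183 = -171°; Δλ = -0.4558°.
Transverse Mercator on WGS84 with k₀ = 0.9996 gives E = 472338.499 m, N = 6321563.521 m.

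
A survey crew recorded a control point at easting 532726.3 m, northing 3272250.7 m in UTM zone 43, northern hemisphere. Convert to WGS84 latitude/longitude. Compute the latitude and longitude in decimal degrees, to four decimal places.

Zone 43N: λ₀ = 75°, k₀ = 0.9996, false easting 500000 m.
Meridian distance M = (N − FN)/k₀ = 3273560.1 m.
Inverse transverse Mercator on WGS84 gives φ = 29.57959957°, λ = 75.33790046°.

lat 29.5796°, lon 75.3379°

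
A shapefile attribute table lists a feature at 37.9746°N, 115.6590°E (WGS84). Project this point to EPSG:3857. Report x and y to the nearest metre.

Web Mercator is spherical with R = a = 6378137 m.
x = R·λ = 6378137 × 2.018630360 = 12875100.986 m.
y = R·ln tan(π/4 + φ/2) = 6378137 × 0.717425522 = 4575838.266 m.

x 12875101 m, y 4575838 m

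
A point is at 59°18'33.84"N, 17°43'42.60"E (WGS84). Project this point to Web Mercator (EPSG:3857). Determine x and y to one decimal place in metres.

Web Mercator is spherical with R = a = 6378137 m.
x = R·λ = 6378137 × 0.309420696 = 1973527.593 m.
y = R·ln tan(π/4 + φ/2) = 6378137 × 1.293099026 = 8247562.741 m.

x 1973527.6 m, y 8247562.7 m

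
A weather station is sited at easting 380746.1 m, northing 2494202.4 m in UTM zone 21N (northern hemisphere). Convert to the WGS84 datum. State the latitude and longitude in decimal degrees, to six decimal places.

lat 22.550300°, lon -58.159800°

Zone 21N: λ₀ = -57°, k₀ = 0.9996, false easting 500000 m.
Meridian distance M = (N − FN)/k₀ = 2495200.5 m.
Inverse transverse Mercator on WGS84 gives φ = 22.55029977°, λ = -58.15979955°.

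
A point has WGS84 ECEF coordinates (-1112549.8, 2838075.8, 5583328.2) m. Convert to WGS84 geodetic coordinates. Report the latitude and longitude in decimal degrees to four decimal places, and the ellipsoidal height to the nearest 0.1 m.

λ = atan2(Y, X) = 111.40560092°; p = √(X²+Y²) = 3048350.6 m.
Bowring's method on WGS84 (a = 6378137 m, b = 6356752.314 m) gives φ = 61.52820037°, h = -355.182 m.

lat 61.5282°, lon 111.4056°, h -355.2 m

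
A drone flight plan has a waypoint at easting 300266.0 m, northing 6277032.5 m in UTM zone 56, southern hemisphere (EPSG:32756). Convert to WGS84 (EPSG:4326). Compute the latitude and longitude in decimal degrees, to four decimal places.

Zone 56S: λ₀ = 153°, k₀ = 0.9996, false easting 500000 m, false northing 10000000 m.
Meridian distance M = (N − FN)/k₀ = -3724457.3 m.
Inverse transverse Mercator on WGS84 gives φ = -33.62779969°, λ = 150.84669995°.

lat -33.6278°, lon 150.8467°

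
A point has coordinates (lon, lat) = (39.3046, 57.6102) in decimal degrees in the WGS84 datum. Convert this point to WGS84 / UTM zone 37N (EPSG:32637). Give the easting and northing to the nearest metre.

Zone 37 central meridian λ₀ = 6×37 − 183 = 39°; Δλ = +0.3046°.
Transverse Mercator on WGS84 with k₀ = 0.9996 gives E = 518199.861 m, N = 6385354.711 m.

E 518200 m, N 6385355 m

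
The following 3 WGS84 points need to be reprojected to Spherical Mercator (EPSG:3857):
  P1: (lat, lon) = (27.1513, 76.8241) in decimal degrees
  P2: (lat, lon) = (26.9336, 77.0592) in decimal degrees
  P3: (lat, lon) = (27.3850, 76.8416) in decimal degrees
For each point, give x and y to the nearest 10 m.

Web Mercator: x = R·λ, y = R·ln tan(π/4+φ/2), R = 6378137 m.
P1 (27.1513°, 76.8241°) → (8552019.693, 3142387.435) m.
P2 (26.9336°, 77.0592°) → (8578190.905, 3115178.393) m.
P3 (27.3850°, 76.8416°) → (8553967.784, 3171655.306) m.

P1: x 8552020 m, y 3142390 m; P2: x 8578190 m, y 3115180 m; P3: x 8553970 m, y 3171660 m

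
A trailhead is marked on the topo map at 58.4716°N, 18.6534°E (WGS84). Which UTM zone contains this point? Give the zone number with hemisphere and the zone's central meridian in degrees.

UTM zone = ⌊(λ + 180)/6⌋ + 1; 18.6534° ∈ [18°, 24°) → zone 34.
Hemisphere: N (φ ≥ 0).
Central meridian λ₀ = 6×34 − 183 = 21°.

Zone 34N, central meridian 21°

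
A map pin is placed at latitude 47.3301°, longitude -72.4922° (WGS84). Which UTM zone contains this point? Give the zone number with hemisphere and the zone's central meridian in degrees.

Zone 18N, central meridian -75°

UTM zone = ⌊(λ + 180)/6⌋ + 1; -72.4922° ∈ [-78°, -72°) → zone 18.
Hemisphere: N (φ ≥ 0).
Central meridian λ₀ = 6×18 − 183 = -75°.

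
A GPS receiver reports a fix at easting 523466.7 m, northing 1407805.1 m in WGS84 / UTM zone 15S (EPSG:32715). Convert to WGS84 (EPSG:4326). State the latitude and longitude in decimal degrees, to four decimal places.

Zone 15S: λ₀ = -93°, k₀ = 0.9996, false easting 500000 m, false northing 10000000 m.
Meridian distance M = (N − FN)/k₀ = -8595633.2 m.
Inverse transverse Mercator on WGS84 gives φ = -77.40530021°, λ = -92.03589988°.

lat -77.4053°, lon -92.0359°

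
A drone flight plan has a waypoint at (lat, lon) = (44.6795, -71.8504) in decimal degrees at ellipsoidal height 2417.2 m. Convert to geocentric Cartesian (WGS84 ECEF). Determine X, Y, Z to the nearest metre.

WGS84: a = 6378137 m, e² = 0.006694380; N(φ) = a/√(1−e²sin²φ) = 6388718.273 m.
X = (N+h)·cosφ·cosλ = 1415584.220 m; Y = (N+h)·cosφ·sinλ = -4318322.573 m; Z = (N(1−e²)+h)·sinφ = 4463792.901 m.

X 1415584 m, Y -4318323 m, Z 4463793 m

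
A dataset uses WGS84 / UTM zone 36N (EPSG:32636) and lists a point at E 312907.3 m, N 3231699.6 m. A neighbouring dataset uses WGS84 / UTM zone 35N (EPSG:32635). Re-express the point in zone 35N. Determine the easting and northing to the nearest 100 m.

UTM 36N → geographic: φ = 29.20019999°, λ = 31.07559982°.
UTM 35N (λ₀ = 27°) forward: E = 896372.167 m, N = 3237051.443 m.

E 896400 m, N 3237100 m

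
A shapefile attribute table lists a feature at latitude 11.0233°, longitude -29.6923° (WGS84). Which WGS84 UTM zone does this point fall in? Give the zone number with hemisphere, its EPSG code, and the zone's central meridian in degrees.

UTM zone = ⌊(λ + 180)/6⌋ + 1; -29.6923° ∈ [-30°, -24°) → zone 26.
Hemisphere: N (φ ≥ 0).
Central meridian λ₀ = 6×26 − 183 = -27°.
EPSG code: 32626.

Zone 26N (EPSG:32626), central meridian -27°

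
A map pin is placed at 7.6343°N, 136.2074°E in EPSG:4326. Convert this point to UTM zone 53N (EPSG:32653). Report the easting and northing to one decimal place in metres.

E 633179.9 m, N 844055.9 m

Zone 53 central meridian λ₀ = 6×53 − 183 = 135°; Δλ = +1.2074°.
Transverse Mercator on WGS84 with k₀ = 0.9996 gives E = 633179.948 m, N = 844055.945 m.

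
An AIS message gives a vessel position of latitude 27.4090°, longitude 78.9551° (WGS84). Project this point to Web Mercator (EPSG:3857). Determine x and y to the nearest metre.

x 8789242 m, y 3174664 m

Web Mercator is spherical with R = a = 6378137 m.
x = R·λ = 6378137 × 1.378026456 = 8789241.528 m.
y = R·ln tan(π/4 + φ/2) = 6378137 × 0.497741658 = 3174664.485 m.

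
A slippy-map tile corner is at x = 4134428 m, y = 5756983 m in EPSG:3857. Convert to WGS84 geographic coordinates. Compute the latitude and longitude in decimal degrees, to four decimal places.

lat 45.8540°, lon 37.1402°

R = 6378137 m. λ = x/R = 37.14019863°.
φ = 2·arctan(exp(y/R)) − 90° = 2·arctan(2.46604) − 90° = 45.85399745°.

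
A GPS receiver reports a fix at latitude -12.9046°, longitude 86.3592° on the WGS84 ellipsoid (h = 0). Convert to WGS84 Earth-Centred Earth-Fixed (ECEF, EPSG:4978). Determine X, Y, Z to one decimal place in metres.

WGS84: a = 6378137 m, e² = 0.006694380; N(φ) = a/√(1−e²sin²φ) = 6379202.052 m.
X = (N+h)·cosφ·cosλ = 394855.766 m; Y = (N+h)·cosφ·sinλ = 6205534.681 m; Z = (N(1−e²)+h)·sinφ = -1415119.628 m.

X 394855.8 m, Y 6205534.7 m, Z -1415119.6 m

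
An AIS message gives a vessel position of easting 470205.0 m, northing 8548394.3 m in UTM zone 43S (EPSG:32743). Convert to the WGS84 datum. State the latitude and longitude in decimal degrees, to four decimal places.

lat -13.1307°, lon 74.7251°

Zone 43S: λ₀ = 75°, k₀ = 0.9996, false easting 500000 m, false northing 10000000 m.
Meridian distance M = (N − FN)/k₀ = -1452186.6 m.
Inverse transverse Mercator on WGS84 gives φ = -13.13070042°, λ = 74.72509960°.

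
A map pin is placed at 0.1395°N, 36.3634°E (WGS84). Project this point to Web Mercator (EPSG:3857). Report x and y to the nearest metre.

Web Mercator is spherical with R = a = 6378137 m.
x = R·λ = 6378137 × 0.634661057 = 4047955.172 m.
y = R·ln tan(π/4 + φ/2) = 6378137 × 0.002434737 = 15529.084 m.

x 4047955 m, y 15529 m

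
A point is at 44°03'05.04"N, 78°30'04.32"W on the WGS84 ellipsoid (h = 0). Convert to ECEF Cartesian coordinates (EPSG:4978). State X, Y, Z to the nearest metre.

WGS84: a = 6378137 m, e² = 0.006694380; N(φ) = a/√(1−e²sin²φ) = 6388483.147 m.
X = (N+h)·cosφ·cosλ = 915305.069 m; Y = (N+h)·cosφ·sinλ = -4499350.492 m; Z = (N(1−e²)+h)·sinφ = 4412198.122 m.

X 915305 m, Y -4499350 m, Z 4412198 m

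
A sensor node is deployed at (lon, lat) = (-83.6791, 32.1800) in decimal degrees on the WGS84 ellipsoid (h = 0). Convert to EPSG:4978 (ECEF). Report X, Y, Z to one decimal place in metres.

WGS84: a = 6378137 m, e² = 0.006694380; N(φ) = a/√(1−e²sin²φ) = 6384201.072 m.
X = (N+h)·cosφ·cosλ = 594903.454 m; Y = (N+h)·cosφ·sinλ = -5370606.157 m; Z = (N(1−e²)+h)·sinφ = 3377341.755 m.

X 594903.5 m, Y -5370606.2 m, Z 3377341.8 m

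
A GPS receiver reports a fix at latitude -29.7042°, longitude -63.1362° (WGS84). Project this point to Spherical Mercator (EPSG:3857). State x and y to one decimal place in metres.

Web Mercator is spherical with R = a = 6378137 m.
x = R·λ = 6378137 × -1.101934567 = -7028289.635 m.
y = R·ln tan(π/4 + φ/2) = 6378137 × -0.543353631 = -3465583.897 m.

x -7028289.6 m, y -3465583.9 m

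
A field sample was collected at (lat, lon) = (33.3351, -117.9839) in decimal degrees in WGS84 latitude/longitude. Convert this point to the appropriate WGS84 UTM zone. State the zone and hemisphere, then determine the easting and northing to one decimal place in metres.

Longitude -117.9839° lies in the 6° band [-120°, -114°), giving zone 11; latitude is north of the equator, so 11N.
Zone 11 central meridian λ₀ = 6×11 − 183 = -117°; Δλ = -0.9839°.
Transverse Mercator on WGS84 with k₀ = 0.9996 gives E = 408435.382 m, N = 3688869.225 m.

Zone 11N: E 408435.4 m, N 3688869.2 m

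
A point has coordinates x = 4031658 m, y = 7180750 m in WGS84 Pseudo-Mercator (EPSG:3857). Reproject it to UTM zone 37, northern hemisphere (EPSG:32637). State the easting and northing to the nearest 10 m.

Web Mercator inverse (R = 6378137 m) → φ = 54.05589894°, λ = 36.21700002°.
UTM 37N forward: E = 317842.343 m, N = 5993323.795 m.

E 317840 m, N 5993320 m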